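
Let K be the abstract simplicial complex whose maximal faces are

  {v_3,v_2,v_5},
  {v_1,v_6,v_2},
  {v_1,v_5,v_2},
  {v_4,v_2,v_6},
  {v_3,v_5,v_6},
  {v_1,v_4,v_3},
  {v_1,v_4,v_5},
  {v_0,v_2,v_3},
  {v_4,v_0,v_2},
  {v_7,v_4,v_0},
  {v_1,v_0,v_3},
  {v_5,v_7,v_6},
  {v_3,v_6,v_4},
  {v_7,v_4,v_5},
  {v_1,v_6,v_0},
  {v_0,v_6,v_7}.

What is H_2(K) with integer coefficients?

Fix the vertex order v_0 < v_1 < v_2 < v_3 < v_4 < v_5 < v_6 < v_7 and write every simplex with vertices in increasing order. Then dim K = 2 and the simplices of K are:

  0-simplices (8): [v_0], [v_1], [v_2], [v_3], [v_4], [v_5], [v_6], [v_7]
  1-simplices (24): (24 of them)
  2-simplices (16): (16 of them)

so the chain groups are C_0 ≅ Z^8, C_1 ≅ Z^24, C_2 ≅ Z^16.

Boundary ∂_1: C_1 → C_0 sends each edge [p,q] (with p < q) to q − p. For instance
  ∂[v_4,v_7] = [v_7] − [v_4].
This gives a 8×24 integer matrix of rank 7; reducing to Smith normal form yields diagonal entries (1,1,1,1,1,1,1).

The boundary map ∂_2: C_2 → C_1 sends each 2-simplex [p,q,r] to [q,r] − [p,r] + [p,q]. For instance
  ∂[v_0,v_1,v_3] = [v_1,v_3] − [v_0,v_3] + [v_0,v_1],
  ∂[v_1,v_3,v_4] = [v_3,v_4] − [v_1,v_4] + [v_1,v_3].
This gives a 24×16 integer matrix of rank 15; reducing to Smith normal form yields diagonal entries (1,1,1,1,1,1,1,1,1,1,1,1,1,1,1).

From H_k ≅ ker(∂_k) / im(∂_{k+1}) we obtain:

  H_2: rank ker ∂_2 − rank ∂_3 = (16 − 15) − 0 = 1, and there is no ∂_3, so H_2 ≅ Z.

H_2 ≅ Z.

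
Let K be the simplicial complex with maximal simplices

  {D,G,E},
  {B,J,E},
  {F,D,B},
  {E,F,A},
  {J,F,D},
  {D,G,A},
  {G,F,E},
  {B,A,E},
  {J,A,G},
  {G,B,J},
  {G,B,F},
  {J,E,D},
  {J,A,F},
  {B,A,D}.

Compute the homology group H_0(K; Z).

Order the vertices as A < B < D < E < F < G < J. Listing each simplex with vertices in this order, K has dimension 2 with simplices:

  0-simplices (7): A, B, D, E, F, G, J
  1-simplices (21): AB, AD, AE, AF, AG, AJ, BD, BE, BF, BG, BJ, DE, DF, DG, DJ, EF, EG, EJ, FG, FJ, GJ
  2-simplices (14): ABD, ABE, ADG, AEF, AFJ, AGJ, BDF, BEJ, BFG, BGJ, DEG, DEJ, DFJ, EFG

so the chain groups are C_0 ≅ Z^7, C_1 ≅ Z^21, C_2 ≅ Z^14.

Boundary ∂_1: C_1 → C_0 maps an edge to its endpoints' difference, ∂[p,q] = q − p.
The 7×21 boundary matrix has rank 6 and Smith normal form diag(1,1,1,1,1,1).

Boundary ∂_2: C_2 → C_1 sends each 2-simplex [p,q,r] to [q,r] − [p,r] + [p,q]. For instance
  ∂EFG = FG − EG + EF,
  ∂DFJ = FJ − DJ + DF.
The 21×14 boundary matrix has rank 13 and Smith normal form diag(1,1,1,1,1,1,1,1,1,1,1,1,1).

Reading off H_k = ker ∂_k / im ∂_{k+1}:

  H_0: rank C_0 − rank ∂_1 = 7 − 6 = 1, and the invariant factors of ∂_1 are all 1, so H_0 = Z.

H_0 ≅ Z.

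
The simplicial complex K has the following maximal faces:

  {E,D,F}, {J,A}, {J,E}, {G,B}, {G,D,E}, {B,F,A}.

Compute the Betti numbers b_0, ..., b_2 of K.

K has 7 vertices, 11 edges, 3 triangles.
rank ∂_0 = 0, rank ∂_1 = 6 ⇒ b_0 = 7 − 0 − 6 = 1; all invariant factors of ∂_1 are 1 so no torsion. So H_0 = Z.
rank ∂_1 = 6, rank ∂_2 = 3 ⇒ b_1 = 11 − 6 − 3 = 2; all invariant factors of ∂_2 are 1 so no torsion. So H_1 = Z^2.
rank ∂_2 = 3, rank ∂_3 = 0 ⇒ b_2 = 3 − 3 − 0 = 0. So H_2 = 0.

b_0 = 1, b_1 = 2, b_2 = 0.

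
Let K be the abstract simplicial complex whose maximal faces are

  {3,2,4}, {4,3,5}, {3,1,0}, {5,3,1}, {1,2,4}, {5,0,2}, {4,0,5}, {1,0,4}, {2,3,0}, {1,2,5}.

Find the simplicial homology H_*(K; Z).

H_0 = Z,  H_1 = Z/2,  H_2 = 0.

Take the total order 0 < 1 < 2 < 3 < 4 < 5 on the vertex set. Then K (dimension 2) consists of the simplices:

  0-simplices (6): [0], [1], [2], [3], [4], [5]
  1-simplices (15): [0,1], [0,2], [0,3], [0,4], [0,5], [1,2], [1,3], [1,4], [1,5], [2,3], [2,4], [2,5], [3,4], [3,5], [4,5]
  2-simplices (10): [0,1,3], [0,1,4], [0,2,3], [0,2,5], [0,4,5], [1,2,4], [1,2,5], [1,3,5], [2,3,4], [3,4,5]

giving chain groups C_0 ≅ Z^6, C_1 ≅ Z^15, C_2 ≅ Z^10.

Boundary ∂_1: C_1 → C_0 is given by ∂[p,q] = [q] − [p].
This gives a 6×15 integer matrix of rank 5; reducing to Smith normal form yields diagonal entries (1,1,1,1,1).

The boundary map ∂_2: C_2 → C_1 maps a triangle to the signed sum of its edges. For instance
  ∂[1,2,4] = [2,4] − [1,4] + [1,2],
  ∂[0,1,4] = [1,4] − [0,4] + [0,1].
The 15×10 boundary matrix has rank 10 and Smith normal form diag(1,1,1,1,1,1,1,1,1,2).

Reading off H_k = ker ∂_k / im ∂_{k+1}:

  H_0: rank C_0 − rank ∂_1 = 6 − 5 = 1, and the invariant factors of ∂_1 are all 1, so H_0 = Z.
  H_1: rank ker ∂_1 − rank ∂_2 = (15 − 5) − 10 = 0, and ∂_2 has invariant factor 2 > 1, so H_1 = Z/2.
  H_2: rank ker ∂_2 − rank ∂_3 = (10 − 10) − 0 = 0, and there is no ∂_3, so H_2 = 0.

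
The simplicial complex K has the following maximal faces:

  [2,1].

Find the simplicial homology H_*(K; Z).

H_0 = Z,  H_1 = 0.

Order the vertices as 1 < 2. Listing each simplex with vertices in this order, K has dimension 1 with simplices:

  0-simplices (2): [1], [2]
  1-simplices (1): [1,2]

giving chain groups C_0 ≅ Z^2, C_1 ≅ Z^1.

∂_1: C_1 → C_0 is given by ∂[p,q] = [q] − [p]. For instance
  ∂[1,2] = [2] − [1].
As a 2×1 matrix over Z this has rank 1, with invariant factors (1).

Reading off H_k = ker ∂_k / im ∂_{k+1}:

  H_0: rank C_0 − rank ∂_1 = 2 − 1 = 1, and the invariant factors of ∂_1 are all 1, so H_0 ≅ Z.
  H_1: rank ker ∂_1 − rank ∂_2 = (1 − 1) − 0 = 0, and there is no ∂_2, so H_1 ≅ 0.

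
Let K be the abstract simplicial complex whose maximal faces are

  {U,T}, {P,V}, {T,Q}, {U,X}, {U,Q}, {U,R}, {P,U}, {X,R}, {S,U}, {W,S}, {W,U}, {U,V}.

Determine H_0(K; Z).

K has 9 vertices, 12 edges.
rank ∂_0 = 0, rank ∂_1 = 8 ⇒ b_0 = 9 − 0 − 8 = 1; all invariant factors of ∂_1 are 1 so no torsion. So H_0 ≅ Z.

H_0 = Z.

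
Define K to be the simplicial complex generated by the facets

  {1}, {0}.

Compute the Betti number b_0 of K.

We work with the vertex ordering 0 < 1. The simplices of K, each written with vertices in increasing order, are:

  0-simplices (2): [0], [1]

so the chain groups are C_0 ≅ Z^2.

Reading off H_k = ker ∂_k / im ∂_{k+1}:

  H_0: rank C_0 − rank ∂_1 = 2 − 0 = 2, and there is no ∂_1, so H_0 ≅ Z^2.

(K is a triangulation of a set of 2 points.)

Hence the Betti numbers are b_0 = 2.

b_0 = 2.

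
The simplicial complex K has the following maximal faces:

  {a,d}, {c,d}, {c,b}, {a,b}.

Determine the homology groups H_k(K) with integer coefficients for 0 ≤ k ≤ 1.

H_0 = Z,  H_1 = Z.

K has 4 vertices, 4 edges.
rank ∂_0 = 0, rank ∂_1 = 3 ⇒ b_0 = 4 − 0 − 3 = 1; all invariant factors of ∂_1 are 1 so no torsion. So H_0 = Z.
rank ∂_1 = 3, rank ∂_2 = 0 ⇒ b_1 = 4 − 3 − 0 = 1. So H_1 = Z.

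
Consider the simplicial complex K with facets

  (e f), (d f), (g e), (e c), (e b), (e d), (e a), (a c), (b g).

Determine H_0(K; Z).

H_0 ≅ Z.

Fix the vertex order a < b < c < d < e < f < g and write every simplex with vertices in increasing order. Then dim K = 1 and the simplices of K are:

  0-simplices (7): a, b, c, d, e, f, g
  1-simplices (9): ac, ae, be, bg, ce, de, df, ef, eg

giving chain groups C_0 ≅ Z^7, C_1 ≅ Z^9.

∂_1: C_1 → C_0 maps an edge to its endpoints' difference, ∂[p,q] = q − p.
This gives a 7×9 integer matrix of rank 6; reducing to Smith normal form yields diagonal entries (1,1,1,1,1,1).

Now H_k = ker ∂_k / im ∂_{k+1}, so:

  H_0: rank C_0 − rank ∂_1 = 7 − 6 = 1, and the invariant factors of ∂_1 are all 1, so H_0 ≅ Z.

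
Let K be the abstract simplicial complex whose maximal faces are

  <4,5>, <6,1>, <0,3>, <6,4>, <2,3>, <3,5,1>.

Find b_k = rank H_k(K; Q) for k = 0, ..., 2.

We work with the vertex ordering 0 < 1 < 2 < 3 < 4 < 5 < 6. The simplices of K, each written with vertices in increasing order, are:

  0-simplices (7): [0], [1], [2], [3], [4], [5], [6]
  1-simplices (8): [0,3], [1,3], [1,5], [1,6], [2,3], [3,5], [4,5], [4,6]
  2-simplices (1): [1,3,5]

giving chain groups C_0 ≅ Z^7, C_1 ≅ Z^8, C_2 ≅ Z^1.

∂_1: C_1 → C_0 sends each edge [p,q] (with p < q) to q − p.
The 7×8 boundary matrix has rank 6 and Smith normal form diag(1,1,1,1,1,1).

Boundary ∂_2: C_2 → C_1 acts by ∂[p,q,r] = [q,r] − [p,r] + [p,q]. For instance
  ∂[1,3,5] = [3,5] − [1,5] + [1,3].
This gives a 8×1 integer matrix of rank 1; reducing to Smith normal form yields diagonal entries (1).

From H_k ≅ ker(∂_k) / im(∂_{k+1}) we obtain:

  H_0: rank C_0 − rank ∂_1 = 7 − 6 = 1, and the invariant factors of ∂_1 are all 1, so H_0 = Z.
  H_1: rank ker ∂_1 − rank ∂_2 = (8 − 6) − 1 = 1, and the invariant factors of ∂_2 are all 1, so H_1 = Z.
  H_2: rank ker ∂_2 − rank ∂_3 = (1 − 1) − 0 = 0, and there is no ∂_3, so H_2 = 0.

Hence the Betti numbers are b_0 = 1, b_1 = 1, b_2 = 0.

b_0 = 1, b_1 = 1, b_2 = 0.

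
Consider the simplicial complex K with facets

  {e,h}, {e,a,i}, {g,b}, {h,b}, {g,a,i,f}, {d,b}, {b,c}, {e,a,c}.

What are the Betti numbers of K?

Take the total order a < b < c < d < e < f < g < h < i on the vertex set. Then K (dimension 3) consists of the simplices:

  0-simplices (9): a, b, c, d, e, f, g, h, i
  1-simplices (15): ac, ae, af, ag, ai, bc, bd, bg, bh, ce, eh, ei, fg, fi, gi
  2-simplices (6): ace, aei, afg, afi, agi, fgi
  3-simplices (1): afgi

giving chain groups C_0 ≅ Z^9, C_1 ≅ Z^15, C_2 ≅ Z^6, C_3 ≅ Z^1.

Boundary ∂_1: C_1 → C_0 is given by ∂[p,q] = [q] − [p].
As a 9×15 matrix over Z this has rank 8, with invariant factors (1,1,1,1,1,1,1,1).

The boundary map ∂_2: C_2 → C_1 acts by ∂[p,q,r] = [q,r] − [p,r] + [p,q]. For instance
  ∂agi = gi − ai + ag,
  ∂aei = ei − ai + ae.
The resulting 15×6 matrix has rank 5, and its Smith normal form has invariant factors (1,1,1,1,1).

The boundary map ∂_3: C_3 → C_2 sends each 3-simplex σ to the alternating sum Σ_i (−1)^i (σ with its i-th vertex removed). For instance
  ∂afgi = fgi − agi + afi − afg.
As a 6×1 matrix over Z this has rank 1, with invariant factors (1).

From H_k ≅ ker(∂_k) / im(∂_{k+1}) we obtain:

  H_0: rank C_0 − rank ∂_1 = 9 − 8 = 1, and the invariant factors of ∂_1 are all 1, so H_0 = Z.
  H_1: rank ker ∂_1 − rank ∂_2 = (15 − 8) − 5 = 2, and the invariant factors of ∂_2 are all 1, so H_1 = Z^2.
  H_2: rank ker ∂_2 − rank ∂_3 = (6 − 5) − 1 = 0, and the invariant factors of ∂_3 are all 1, so H_2 = 0.
  H_3: rank ker ∂_3 − rank ∂_4 = (1 − 1) − 0 = 0, and there is no ∂_4, so H_3 = 0.

As a check, the Euler characteristic is 9 − 15 + 6 − 1 = -1, which agrees with 1 − 2 + 0 − 0 = -1.

Hence the Betti numbers are b_0 = 1, b_1 = 2, b_2 = 0, b_3 = 0.

b_0 = 1, b_1 = 2, b_2 = 0, b_3 = 0.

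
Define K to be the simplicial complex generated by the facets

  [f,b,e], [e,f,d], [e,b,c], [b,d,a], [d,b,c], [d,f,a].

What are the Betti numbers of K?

b_0 = 1, b_1 = 1, b_2 = 0.

We work with the vertex ordering a < b < c < d < e < f. The simplices of K, each written with vertices in increasing order, are:

  0-simplices (6): a, b, c, d, e, f
  1-simplices (12): ab, ad, af, bc, bd, be, bf, cd, ce, de, df, ef
  2-simplices (6): abd, adf, bcd, bce, bef, def

Hence C_0 ≅ Z^6, C_1 ≅ Z^12, C_2 ≅ Z^6.

The boundary map ∂_1: C_1 → C_0 is given by ∂[p,q] = [q] − [p].
This gives a 6×12 integer matrix of rank 5; reducing to Smith normal form yields diagonal entries (1,1,1,1,1).

Boundary ∂_2: C_2 → C_1 maps a triangle to the signed sum of its edges. For instance
  ∂def = ef − df + de,
  ∂bcd = cd − bd + bc.
The resulting 12×6 matrix has rank 6, and its Smith normal form has invariant factors (1,1,1,1,1,1).

Reading off H_k = ker ∂_k / im ∂_{k+1}:

  H_0: rank C_0 − rank ∂_1 = 6 − 5 = 1, and the invariant factors of ∂_1 are all 1, so H_0 ≅ Z.
  H_1: rank ker ∂_1 − rank ∂_2 = (12 − 5) − 6 = 1, and the invariant factors of ∂_2 are all 1, so H_1 ≅ Z.
  H_2: rank ker ∂_2 − rank ∂_3 = (6 − 6) − 0 = 0, and there is no ∂_3, so H_2 ≅ 0.

Hence the Betti numbers are b_0 = 1, b_1 = 1, b_2 = 0.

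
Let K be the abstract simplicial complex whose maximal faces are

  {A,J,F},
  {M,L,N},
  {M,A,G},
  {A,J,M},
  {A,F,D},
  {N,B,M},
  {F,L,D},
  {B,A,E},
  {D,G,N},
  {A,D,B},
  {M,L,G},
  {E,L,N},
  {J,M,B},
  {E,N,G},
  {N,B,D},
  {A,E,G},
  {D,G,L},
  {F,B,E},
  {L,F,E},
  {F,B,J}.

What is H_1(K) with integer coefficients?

H_1 = Z × Z/2.

Take the total order A < B < D < E < F < G < J < L < M < N on the vertex set. Then K (dimension 2) consists of the simplices:

  0-simplices (10): A, B, D, E, F, G, J, L, M, N
  1-simplices (30): AB, AD, AE, AF, AG, AJ, AM, BD, BE, BF, BJ, BM, BN, DF, DG, DL, DN, EF, EG, EL, EN, FJ, FL, GL, GM, GN, JM, LM, LN, MN
  2-simplices (20): ABD, ABE, ADF, AEG, AFJ, AGM, AJM, BDN, BEF, BFJ, BJM, BMN, DFL, DGL, DGN, EFL, EGN, ELN, GLM, LMN

giving chain groups C_0 ≅ Z^10, C_1 ≅ Z^30, C_2 ≅ Z^20.

∂_1: C_1 → C_0 sends each edge [p,q] (with p < q) to q − p. For instance
  ∂GM = M − G.
As a 10×30 matrix over Z this has rank 9, with invariant factors (1,1,1,1,1,1,1,1,1).

The boundary map ∂_2: C_2 → C_1 sends each 2-simplex [p,q,r] to [q,r] − [p,r] + [p,q]. For instance
  ∂EFL = FL − EL + EF,
  ∂ELN = LN − EN + EL.
This gives a 30×20 integer matrix of rank 20; reducing to Smith normal form yields diagonal entries (1,1,1,1,1,1,1,1,1,1,1,1,1,1,1,1,1,1,1,2).

Computing H_k = (kernel of ∂_k) / (image of ∂_{k+1}):

  H_1: rank ker ∂_1 − rank ∂_2 = (30 − 9) − 20 = 1, and ∂_2 has invariant factor 2 > 1, so H_1 = Z × Z/2.

(K is a triangulation of the Klein bottle.)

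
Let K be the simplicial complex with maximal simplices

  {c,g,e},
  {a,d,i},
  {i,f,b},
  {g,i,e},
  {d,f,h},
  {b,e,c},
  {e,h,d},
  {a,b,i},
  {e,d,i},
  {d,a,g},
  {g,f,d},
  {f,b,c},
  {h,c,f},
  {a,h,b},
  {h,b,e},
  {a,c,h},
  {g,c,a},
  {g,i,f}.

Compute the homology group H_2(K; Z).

Fix the vertex order a < b < c < d < e < f < g < h < i and write every simplex with vertices in increasing order. Then dim K = 2 and the simplices of K are:

  0-simplices (9): a, b, c, d, e, f, g, h, i
  1-simplices (27): ab, ac, ad, ag, ah, ai, bc, be, bf, bh, bi, ce, cf, cg, ch, de, df, dg, dh, di, eg, eh, ei, fg, fh, fi, gi
  2-simplices (18): abh, abi, acg, ach, adg, adi, bce, bcf, beh, bfi, ceg, cfh, deh, dei, dfg, dfh, egi, fgi

so the chain groups are C_0 ≅ Z^9, C_1 ≅ Z^27, C_2 ≅ Z^18.

∂_1: C_1 → C_0 is given by ∂[p,q] = [q] − [p]. For instance
  ∂ac = c − a.
This gives a 9×27 integer matrix of rank 8; reducing to Smith normal form yields diagonal entries (1,1,1,1,1,1,1,1).

The boundary map ∂_2: C_2 → C_1 sends each 2-simplex [p,q,r] to [q,r] − [p,r] + [p,q]. For instance
  ∂bcf = cf − bf + bc,
  ∂ach = ch − ah + ac.
The resulting 27×18 matrix has rank 18, and its Smith normal form has invariant factors (1,1,1,1,1,1,1,1,1,1,1,1,1,1,1,1,1,2).

From H_k ≅ ker(∂_k) / im(∂_{k+1}) we obtain:

  H_2: rank ker ∂_2 − rank ∂_3 = (18 − 18) − 0 = 0, and there is no ∂_3, so H_2 ≅ 0.

H_2 = 0.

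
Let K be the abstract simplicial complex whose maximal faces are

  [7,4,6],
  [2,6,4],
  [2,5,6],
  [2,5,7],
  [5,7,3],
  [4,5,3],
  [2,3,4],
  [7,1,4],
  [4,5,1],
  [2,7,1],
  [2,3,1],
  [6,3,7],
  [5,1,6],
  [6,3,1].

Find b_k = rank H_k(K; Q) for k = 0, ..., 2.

Fix the vertex order 1 < 2 < 3 < 4 < 5 < 6 < 7 and write every simplex with vertices in increasing order. Then dim K = 2 and the simplices of K are:

  0-simplices (7): [1], [2], [3], [4], [5], [6], [7]
  1-simplices (21): [1,2], [1,3], [1,4], [1,5], [1,6], [1,7], [2,3], [2,4], [2,5], [2,6], [2,7], [3,4], [3,5], [3,6], [3,7], [4,5], [4,6], [4,7], [5,6], [5,7], [6,7]
  2-simplices (14): [1,2,3], [1,2,7], [1,3,6], [1,4,5], [1,4,7], [1,5,6], [2,3,4], [2,4,6], [2,5,6], [2,5,7], [3,4,5], [3,5,7], [3,6,7], [4,6,7]

giving chain groups C_0 ≅ Z^7, C_1 ≅ Z^21, C_2 ≅ Z^14.

The boundary map ∂_1: C_1 → C_0 is given by ∂[p,q] = [q] − [p]. For instance
  ∂[1,5] = [5] − [1].
As a 7×21 matrix over Z this has rank 6, with invariant factors (1,1,1,1,1,1).

The boundary map ∂_2: C_2 → C_1 maps a triangle to the signed sum of its edges. For instance
  ∂[1,4,7] = [4,7] − [1,7] + [1,4],
  ∂[2,3,4] = [3,4] − [2,4] + [2,3].
This gives a 21×14 integer matrix of rank 13; reducing to Smith normal form yields diagonal entries (1,1,1,1,1,1,1,1,1,1,1,1,1).

Now H_k = ker ∂_k / im ∂_{k+1}, so:

  H_0: rank C_0 − rank ∂_1 = 7 − 6 = 1, and the invariant factors of ∂_1 are all 1, so H_0 ≅ Z.
  H_1: rank ker ∂_1 − rank ∂_2 = (21 − 6) − 13 = 2, and the invariant factors of ∂_2 are all 1, so H_1 ≅ Z^2.
  H_2: rank ker ∂_2 − rank ∂_3 = (14 − 13) − 0 = 1, and there is no ∂_3, so H_2 ≅ Z.

As a check, the Euler characteristic is 7 − 21 + 14 = 0, which agrees with 1 − 2 + 1 = 0.

Hence the Betti numbers are b_0 = 1, b_1 = 2, b_2 = 1.

b_0 = 1, b_1 = 2, b_2 = 1.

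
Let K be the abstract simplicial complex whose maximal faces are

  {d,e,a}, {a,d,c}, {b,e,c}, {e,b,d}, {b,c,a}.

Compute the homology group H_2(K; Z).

H_2 ≅ 0.

Take the total order a < b < c < d < e on the vertex set. Then K (dimension 2) consists of the simplices:

  0-simplices (5): a, b, c, d, e
  1-simplices (10): ab, ac, ad, ae, bc, bd, be, cd, ce, de
  2-simplices (5): abc, acd, ade, bce, bde

so the chain groups are C_0 ≅ Z^5, C_1 ≅ Z^10, C_2 ≅ Z^5.

Boundary ∂_1: C_1 → C_0 sends each edge [p,q] (with p < q) to q − p. For instance
  ∂ac = c − a.
The 5×10 boundary matrix has rank 4 and Smith normal form diag(1,1,1,1).

The boundary map ∂_2: C_2 → C_1 sends each 2-simplex [p,q,r] to [q,r] − [p,r] + [p,q]. For instance
  ∂bce = ce − be + bc,
  ∂bde = de − be + bd.
This gives a 10×5 integer matrix of rank 5; reducing to Smith normal form yields diagonal entries (1,1,1,1,1).

Reading off H_k = ker ∂_k / im ∂_{k+1}:

  H_2: rank ker ∂_2 − rank ∂_3 = (5 − 5) − 0 = 0, and there is no ∂_3, so H_2 = 0.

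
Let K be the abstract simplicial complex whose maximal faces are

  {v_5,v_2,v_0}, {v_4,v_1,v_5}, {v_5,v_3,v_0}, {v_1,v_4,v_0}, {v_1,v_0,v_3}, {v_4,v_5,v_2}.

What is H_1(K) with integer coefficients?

H_1 = Z.

We work with the vertex ordering v_0 < v_1 < v_2 < v_3 < v_4 < v_5. The simplices of K, each written with vertices in increasing order, are:

  0-simplices (6): [v_0], [v_1], [v_2], [v_3], [v_4], [v_5]
  1-simplices (12): [v_0,v_1], [v_0,v_2], [v_0,v_3], [v_0,v_4], [v_0,v_5], [v_1,v_3], [v_1,v_4], [v_1,v_5], [v_2,v_4], [v_2,v_5], [v_3,v_5], [v_4,v_5]
  2-simplices (6): [v_0,v_1,v_3], [v_0,v_1,v_4], [v_0,v_2,v_5], [v_0,v_3,v_5], [v_1,v_4,v_5], [v_2,v_4,v_5]

so the chain groups are C_0 ≅ Z^6, C_1 ≅ Z^12, C_2 ≅ Z^6.

The boundary map ∂_1: C_1 → C_0 sends each edge [p,q] (with p < q) to q − p. For instance
  ∂[v_1,v_4] = [v_4] − [v_1].
As a 6×12 matrix over Z this has rank 5, with invariant factors (1,1,1,1,1).

The boundary map ∂_2: C_2 → C_1 sends each 2-simplex [p,q,r] to [q,r] − [p,r] + [p,q]. For instance
  ∂[v_0,v_1,v_4] = [v_1,v_4] − [v_0,v_4] + [v_0,v_1],
  ∂[v_1,v_4,v_5] = [v_4,v_5] − [v_1,v_5] + [v_1,v_4].
The 12×6 boundary matrix has rank 6 and Smith normal form diag(1,1,1,1,1,1).

Now H_k = ker ∂_k / im ∂_{k+1}, so:

  H_1: rank ker ∂_1 − rank ∂_2 = (12 − 5) − 6 = 1, and the invariant factors of ∂_2 are all 1, so H_1 = Z.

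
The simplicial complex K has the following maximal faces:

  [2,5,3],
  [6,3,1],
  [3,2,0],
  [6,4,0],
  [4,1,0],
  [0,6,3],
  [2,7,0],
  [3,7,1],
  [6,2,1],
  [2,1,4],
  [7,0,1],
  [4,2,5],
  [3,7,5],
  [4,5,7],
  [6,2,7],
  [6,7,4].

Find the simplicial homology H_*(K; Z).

H_0 ≅ Z,  H_1 ≅ Z^2,  H_2 ≅ Z.

We work with the vertex ordering 0 < 1 < 2 < 3 < 4 < 5 < 6 < 7. The simplices of K, each written with vertices in increasing order, are:

  0-simplices (8): [0], [1], [2], [3], [4], [5], [6], [7]
  1-simplices (24): (24 of them)
  2-simplices (16): [0,1,4], [0,1,7], [0,2,3], [0,2,7], [0,3,6], [0,4,6], [1,2,4], [1,2,6], [1,3,6], [1,3,7], [2,3,5], [2,4,5], [2,6,7], [3,5,7], [4,5,7], [4,6,7]

so the chain groups are C_0 ≅ Z^8, C_1 ≅ Z^24, C_2 ≅ Z^16.

Boundary ∂_1: C_1 → C_0 is given by ∂[p,q] = [q] − [p].
The 8×24 boundary matrix has rank 7 and Smith normal form diag(1,1,1,1,1,1,1).

Boundary ∂_2: C_2 → C_1 maps a triangle to the signed sum of its edges. For instance
  ∂[0,1,7] = [1,7] − [0,7] + [0,1],
  ∂[1,3,7] = [3,7] − [1,7] + [1,3].
The resulting 24×16 matrix has rank 15, and its Smith normal form has invariant factors (1,1,1,1,1,1,1,1,1,1,1,1,1,1,1).

From H_k ≅ ker(∂_k) / im(∂_{k+1}) we obtain:

  H_0: rank C_0 − rank ∂_1 = 8 − 7 = 1, and the invariant factors of ∂_1 are all 1, so H_0 = Z.
  H_1: rank ker ∂_1 − rank ∂_2 = (24 − 7) − 15 = 2, and the invariant factors of ∂_2 are all 1, so H_1 = Z^2.
  H_2: rank ker ∂_2 − rank ∂_3 = (16 − 15) − 0 = 1, and there is no ∂_3, so H_2 = Z.

(K is a triangulation of the torus T^2.)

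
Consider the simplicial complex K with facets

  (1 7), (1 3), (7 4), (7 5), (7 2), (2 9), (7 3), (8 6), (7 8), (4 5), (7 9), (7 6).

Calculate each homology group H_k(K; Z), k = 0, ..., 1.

Order the vertices as 1 < 2 < 3 < 4 < 5 < 6 < 7 < 8 < 9. Listing each simplex with vertices in this order, K has dimension 1 with simplices:

  0-simplices (9): [1], [2], [3], [4], [5], [6], [7], [8], [9]
  1-simplices (12): [1,3], [1,7], [2,7], [2,9], [3,7], [4,5], [4,7], [5,7], [6,7], [6,8], [7,8], [7,9]

giving chain groups C_0 ≅ Z^9, C_1 ≅ Z^12.

The boundary map ∂_1: C_1 → C_0 sends each edge [p,q] (with p < q) to q − p.
The 9×12 boundary matrix has rank 8 and Smith normal form diag(1,1,1,1,1,1,1,1).

Now H_k = ker ∂_k / im ∂_{k+1}, so:

  H_0: rank C_0 − rank ∂_1 = 9 − 8 = 1, and the invariant factors of ∂_1 are all 1, so H_0 = Z.
  H_1: rank ker ∂_1 − rank ∂_2 = (12 − 8) − 0 = 4, and there is no ∂_2, so H_1 = Z^4.

H_0 = Z,  H_1 = Z^4.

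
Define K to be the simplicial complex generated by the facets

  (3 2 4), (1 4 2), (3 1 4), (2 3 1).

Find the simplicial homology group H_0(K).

We work with the vertex ordering 1 < 2 < 3 < 4. The simplices of K, each written with vertices in increasing order, are:

  0-simplices (4): [1], [2], [3], [4]
  1-simplices (6): [1,2], [1,3], [1,4], [2,3], [2,4], [3,4]
  2-simplices (4): [1,2,3], [1,2,4], [1,3,4], [2,3,4]

Hence C_0 ≅ Z^4, C_1 ≅ Z^6, C_2 ≅ Z^4.

∂_1: C_1 → C_0 sends each edge [p,q] (with p < q) to q − p.
As a 4×6 matrix over Z this has rank 3, with invariant factors (1,1,1).

Boundary ∂_2: C_2 → C_1 maps a triangle to the signed sum of its edges. For instance
  ∂[1,2,3] = [2,3] − [1,3] + [1,2],
  ∂[1,2,4] = [2,4] − [1,4] + [1,2].
This gives a 6×4 integer matrix of rank 3; reducing to Smith normal form yields diagonal entries (1,1,1).

Now H_k = ker ∂_k / im ∂_{k+1}, so:

  H_0: rank C_0 − rank ∂_1 = 4 − 3 = 1, and the invariant factors of ∂_1 are all 1, so H_0 ≅ Z.

H_0 = Z.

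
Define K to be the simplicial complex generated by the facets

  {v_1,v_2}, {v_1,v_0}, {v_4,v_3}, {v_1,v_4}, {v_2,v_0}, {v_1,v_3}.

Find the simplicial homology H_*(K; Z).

We work with the vertex ordering v_0 < v_1 < v_2 < v_3 < v_4. The simplices of K, each written with vertices in increasing order, are:

  0-simplices (5): [v_0], [v_1], [v_2], [v_3], [v_4]
  1-simplices (6): [v_0,v_1], [v_0,v_2], [v_1,v_2], [v_1,v_3], [v_1,v_4], [v_3,v_4]

giving chain groups C_0 ≅ Z^5, C_1 ≅ Z^6.

Boundary ∂_1: C_1 → C_0 sends each edge [p,q] (with p < q) to q − p. For instance
  ∂[v_3,v_4] = [v_4] − [v_3].
As a 5×6 matrix over Z this has rank 4, with invariant factors (1,1,1,1).

From H_k ≅ ker(∂_k) / im(∂_{k+1}) we obtain:

  H_0: rank C_0 − rank ∂_1 = 5 − 4 = 1, and the invariant factors of ∂_1 are all 1, so H_0 ≅ Z.
  H_1: rank ker ∂_1 − rank ∂_2 = (6 − 4) − 0 = 2, and there is no ∂_2, so H_1 ≅ Z^2.

As a check, the Euler characteristic is 5 − 6 = -1, which agrees with 1 − 2 = -1.
(K is a triangulation of a wedge of 2 circles.)

H_0 ≅ Z,  H_1 ≅ Z^2.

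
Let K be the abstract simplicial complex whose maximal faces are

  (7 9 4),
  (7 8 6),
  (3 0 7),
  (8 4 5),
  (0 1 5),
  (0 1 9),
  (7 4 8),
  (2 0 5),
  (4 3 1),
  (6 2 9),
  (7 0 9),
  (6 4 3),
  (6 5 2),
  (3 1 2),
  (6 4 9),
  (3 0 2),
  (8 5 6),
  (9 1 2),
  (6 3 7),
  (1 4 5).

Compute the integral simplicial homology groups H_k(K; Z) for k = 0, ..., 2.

H_0 ≅ Z,  H_1 ≅ Z ⊕ Z_2,  H_2 = 0.

Fix the vertex order 0 < 1 < 2 < 3 < 4 < 5 < 6 < 7 < 8 < 9 and write every simplex with vertices in increasing order. Then dim K = 2 and the simplices of K are:

  0-simplices (10): [0], [1], [2], [3], [4], [5], [6], [7], [8], [9]
  1-simplices (30): (30 of them)
  2-simplices (20): (20 of them)

giving chain groups C_0 ≅ Z^10, C_1 ≅ Z^30, C_2 ≅ Z^20.

Boundary ∂_1: C_1 → C_0 sends each edge [p,q] (with p < q) to q − p.
This gives a 10×30 integer matrix of rank 9; reducing to Smith normal form yields diagonal entries (1,1,1,1,1,1,1,1,1).

Boundary ∂_2: C_2 → C_1 acts by ∂[p,q,r] = [q,r] − [p,r] + [p,q]. For instance
  ∂[4,7,8] = [7,8] − [4,8] + [4,7],
  ∂[0,1,5] = [1,5] − [0,5] + [0,1].
As a 30×20 matrix over Z this has rank 20, with invariant factors (1,1,1,1,1,1,1,1,1,1,1,1,1,1,1,1,1,1,1,2).

Reading off H_k = ker ∂_k / im ∂_{k+1}:

  H_0: rank C_0 − rank ∂_1 = 10 − 9 = 1, and the invariant factors of ∂_1 are all 1, so H_0 = Z.
  H_1: rank ker ∂_1 − rank ∂_2 = (30 − 9) − 20 = 1, and ∂_2 has invariant factor 2 > 1, so H_1 = Z ⊕ Z_2.
  H_2: rank ker ∂_2 − rank ∂_3 = (20 − 20) − 0 = 0, and there is no ∂_3, so H_2 = 0.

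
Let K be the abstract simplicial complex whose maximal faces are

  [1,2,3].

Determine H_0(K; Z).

H_0 ≅ Z.

Take the total order 1 < 2 < 3 on the vertex set. Then K (dimension 2) consists of the simplices:

  0-simplices (3): [1], [2], [3]
  1-simplices (3): [1,2], [1,3], [2,3]
  2-simplices (1): [1,2,3]

so the chain groups are C_0 ≅ Z^3, C_1 ≅ Z^3, C_2 ≅ Z^1.

∂_1: C_1 → C_0 sends each edge [p,q] (with p < q) to q − p. For instance
  ∂[1,2] = [2] − [1].
The 3×3 boundary matrix has rank 2 and Smith normal form diag(1,1).

The boundary map ∂_2: C_2 → C_1 maps a triangle to the signed sum of its edges. For instance
  ∂[1,2,3] = [2,3] − [1,3] + [1,2].
As a 3×1 matrix over Z this has rank 1, with invariant factors (1).

Reading off H_k = ker ∂_k / im ∂_{k+1}:

  H_0: rank C_0 − rank ∂_1 = 3 − 2 = 1, and the invariant factors of ∂_1 are all 1, so H_0 ≅ Z.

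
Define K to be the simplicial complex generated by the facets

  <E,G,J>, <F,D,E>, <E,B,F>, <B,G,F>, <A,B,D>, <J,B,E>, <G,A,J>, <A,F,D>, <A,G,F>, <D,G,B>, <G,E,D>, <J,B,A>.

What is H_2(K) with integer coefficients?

We work with the vertex ordering A < B < D < E < F < G < J. The simplices of K, each written with vertices in increasing order, are:

  0-simplices (7): A, B, D, E, F, G, J
  1-simplices (18): AB, AD, AF, AG, AJ, BD, BE, BF, BG, BJ, DE, DF, DG, EF, EG, EJ, FG, GJ
  2-simplices (12): ABD, ABJ, ADF, AFG, AGJ, BDG, BEF, BEJ, BFG, DEF, DEG, EGJ

so the chain groups are C_0 ≅ Z^7, C_1 ≅ Z^18, C_2 ≅ Z^12.

∂_1: C_1 → C_0 sends each edge [p,q] (with p < q) to q − p. For instance
  ∂EF = F − E.
The resulting 7×18 matrix has rank 6, and its Smith normal form has invariant factors (1,1,1,1,1,1).

∂_2: C_2 → C_1 acts by ∂[p,q,r] = [q,r] − [p,r] + [p,q]. For instance
  ∂AFG = FG − AG + AF,
  ∂EGJ = GJ − EJ + EG.
The resulting 18×12 matrix has rank 12, and its Smith normal form has invariant factors (1,1,1,1,1,1,1,1,1,1,1,2).

Reading off H_k = ker ∂_k / im ∂_{k+1}:

  H_2: rank ker ∂_2 − rank ∂_3 = (12 − 12) − 0 = 0, and there is no ∂_3, so H_2 = 0.

H_2 ≅ 0.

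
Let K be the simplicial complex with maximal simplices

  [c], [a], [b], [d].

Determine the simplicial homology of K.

K has 4 vertices.
rank ∂_0 = 0, rank ∂_1 = 0 ⇒ b_0 = 4 − 0 − 0 = 4. So H_0 = Z^4.

H_0 = Z^4.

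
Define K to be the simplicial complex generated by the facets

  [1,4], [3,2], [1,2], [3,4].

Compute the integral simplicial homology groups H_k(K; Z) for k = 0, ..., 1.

H_0 ≅ Z,  H_1 ≅ Z.

Take the total order 1 < 2 < 3 < 4 on the vertex set. Then K (dimension 1) consists of the simplices:

  0-simplices (4): [1], [2], [3], [4]
  1-simplices (4): [1,2], [1,4], [2,3], [3,4]

Hence C_0 ≅ Z^4, C_1 ≅ Z^4.

∂_1: C_1 → C_0 sends each edge [p,q] (with p < q) to q − p.
This gives a 4×4 integer matrix of rank 3; reducing to Smith normal form yields diagonal entries (1,1,1).

Now H_k = ker ∂_k / im ∂_{k+1}, so:

  H_0: rank C_0 − rank ∂_1 = 4 − 3 = 1, and the invariant factors of ∂_1 are all 1, so H_0 ≅ Z.
  H_1: rank ker ∂_1 − rank ∂_2 = (4 − 3) − 0 = 1, and there is no ∂_2, so H_1 ≅ Z.

As a check, the Euler characteristic is 4 − 4 = 0, which agrees with 1 − 1 = 0.
(K is a triangulation of the circle S^1.)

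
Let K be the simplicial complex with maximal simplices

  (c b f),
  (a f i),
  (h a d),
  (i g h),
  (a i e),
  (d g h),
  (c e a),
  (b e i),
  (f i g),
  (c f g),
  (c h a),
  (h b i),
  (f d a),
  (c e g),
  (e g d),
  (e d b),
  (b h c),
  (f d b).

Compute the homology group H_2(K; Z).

H_2 = Z.

Take the total order a < b < c < d < e < f < g < h < i on the vertex set. Then K (dimension 2) consists of the simplices:

  0-simplices (9): a, b, c, d, e, f, g, h, i
  1-simplices (27): ac, ad, ae, af, ah, ai, bc, bd, be, bf, bh, bi, ce, cf, cg, ch, de, df, dg, dh, eg, ei, fg, fi, gh, gi, hi
  2-simplices (18): ace, ach, adf, adh, aei, afi, bcf, bch, bde, bdf, bei, bhi, ceg, cfg, deg, dgh, fgi, ghi

giving chain groups C_0 ≅ Z^9, C_1 ≅ Z^27, C_2 ≅ Z^18.

∂_1: C_1 → C_0 maps an edge to its endpoints' difference, ∂[p,q] = q − p.
The resulting 9×27 matrix has rank 8, and its Smith normal form has invariant factors (1,1,1,1,1,1,1,1).

∂_2: C_2 → C_1 acts by ∂[p,q,r] = [q,r] − [p,r] + [p,q]. For instance
  ∂bch = ch − bh + bc,
  ∂ace = ce − ae + ac.
The 27×18 boundary matrix has rank 17 and Smith normal form diag(1,1,1,1,1,1,1,1,1,1,1,1,1,1,1,1,1).

From H_k ≅ ker(∂_k) / im(∂_{k+1}) we obtain:

  H_2: rank ker ∂_2 − rank ∂_3 = (18 − 17) − 0 = 1, and there is no ∂_3, so H_2 = Z.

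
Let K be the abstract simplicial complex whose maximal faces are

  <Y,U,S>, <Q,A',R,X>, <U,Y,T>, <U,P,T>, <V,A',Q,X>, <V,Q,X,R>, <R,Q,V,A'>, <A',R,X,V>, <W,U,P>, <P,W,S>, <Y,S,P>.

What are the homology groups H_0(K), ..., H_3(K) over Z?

H_0 = Z^2,  H_1 = Z,  H_2 = 0,  H_3 = Z.

Order the vertices as P < Q < R < S < T < U < V < W < X < Y < A'. Listing each simplex with vertices in this order, K has dimension 3 with simplices:

  0-simplices (11): [P], [Q], [R], [S], [T], [U], [V], [W], [X], [Y], [A']
  1-simplices (22): [P,S], [P,T], [P,U], [P,W], [P,Y], [Q,R], [Q,V], [Q,X], [Q,A'], [R,V], [R,X], [R,A'], [S,U], [S,W], [S,Y], [T,U], [T,Y], [U,W], [U,Y], [V,X], [V,A'], [X,A']
  2-simplices (16): [P,S,W], [P,S,Y], [P,T,U], [P,U,W], [Q,R,V], [Q,R,X], [Q,R,A'], [Q,V,X], [Q,V,A'], [Q,X,A'], [R,V,X], [R,V,A'], [R,X,A'], [S,U,Y], [T,U,Y], [V,X,A']
  3-simplices (5): [Q,R,V,X], [Q,R,V,A'], [Q,R,X,A'], [Q,V,X,A'], [R,V,X,A']

Hence C_0 ≅ Z^11, C_1 ≅ Z^22, C_2 ≅ Z^16, C_3 ≅ Z^5.

The boundary map ∂_1: C_1 → C_0 maps an edge to its endpoints' difference, ∂[p,q] = q − p.
This gives a 11×22 integer matrix of rank 9; reducing to Smith normal form yields diagonal entries (1,1,1,1,1,1,1,1,1).

∂_2: C_2 → C_1 maps a triangle to the signed sum of its edges. For instance
  ∂[S,U,Y] = [U,Y] − [S,Y] + [S,U],
  ∂[Q,V,A'] = [V,A'] − [Q,A'] + [Q,V].
As a 22×16 matrix over Z this has rank 12, with invariant factors (1,1,1,1,1,1,1,1,1,1,1,1).

Boundary ∂_3: C_3 → C_2 sends each 3-simplex σ to the alternating sum Σ_i (−1)^i (σ with its i-th vertex removed). For instance
  ∂[Q,R,V,X] = [R,V,X] − [Q,V,X] + [Q,R,X] − [Q,R,V],
  ∂[Q,R,X,A'] = [R,X,A'] − [Q,X,A'] + [Q,R,A'] − [Q,R,X].
This gives a 16×5 integer matrix of rank 4; reducing to Smith normal form yields diagonal entries (1,1,1,1).

Reading off H_k = ker ∂_k / im ∂_{k+1}:

  H_0: rank C_0 − rank ∂_1 = 11 − 9 = 2, and the invariant factors of ∂_1 are all 1, so H_0 = Z^2.
  H_1: rank ker ∂_1 − rank ∂_2 = (22 − 9) − 12 = 1, and the invariant factors of ∂_2 are all 1, so H_1 = Z.
  H_2: rank ker ∂_2 − rank ∂_3 = (16 − 12) − 4 = 0, and the invariant factors of ∂_3 are all 1, so H_2 = 0.
  H_3: rank ker ∂_3 − rank ∂_4 = (5 − 4) − 0 = 1, and there is no ∂_4, so H_3 = Z.

As a check, the Euler characteristic is 11 − 22 + 16 − 5 = 0, which agrees with 2 − 1 + 0 − 1 = 0.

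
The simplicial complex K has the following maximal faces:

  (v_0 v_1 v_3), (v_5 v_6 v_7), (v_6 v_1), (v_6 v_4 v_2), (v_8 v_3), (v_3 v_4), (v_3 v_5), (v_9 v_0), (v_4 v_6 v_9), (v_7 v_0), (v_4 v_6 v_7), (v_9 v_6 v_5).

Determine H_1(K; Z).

H_1 = Z^4.

Fix the vertex order v_0 < v_1 < v_2 < v_3 < v_4 < v_5 < v_6 < v_7 < v_8 < v_9 and write every simplex with vertices in increasing order. Then dim K = 2 and the simplices of K are:

  0-simplices (10): [v_0], [v_1], [v_2], [v_3], [v_4], [v_5], [v_6], [v_7], [v_8], [v_9]
  1-simplices (19): (19 of them)
  2-simplices (6): [v_0,v_1,v_3], [v_2,v_4,v_6], [v_4,v_6,v_7], [v_4,v_6,v_9], [v_5,v_6,v_7], [v_5,v_6,v_9]

giving chain groups C_0 ≅ Z^10, C_1 ≅ Z^19, C_2 ≅ Z^6.

The boundary map ∂_1: C_1 → C_0 sends each edge [p,q] (with p < q) to q − p.
The resulting 10×19 matrix has rank 9, and its Smith normal form has invariant factors (1,1,1,1,1,1,1,1,1).

∂_2: C_2 → C_1 maps a triangle to the signed sum of its edges. For instance
  ∂[v_4,v_6,v_9] = [v_6,v_9] − [v_4,v_9] + [v_4,v_6],
  ∂[v_0,v_1,v_3] = [v_1,v_3] − [v_0,v_3] + [v_0,v_1].
As a 19×6 matrix over Z this has rank 6, with invariant factors (1,1,1,1,1,1).

From H_k ≅ ker(∂_k) / im(∂_{k+1}) we obtain:

  H_1: rank ker ∂_1 − rank ∂_2 = (19 − 9) − 6 = 4, and the invariant factors of ∂_2 are all 1, so H_1 ≅ Z^4.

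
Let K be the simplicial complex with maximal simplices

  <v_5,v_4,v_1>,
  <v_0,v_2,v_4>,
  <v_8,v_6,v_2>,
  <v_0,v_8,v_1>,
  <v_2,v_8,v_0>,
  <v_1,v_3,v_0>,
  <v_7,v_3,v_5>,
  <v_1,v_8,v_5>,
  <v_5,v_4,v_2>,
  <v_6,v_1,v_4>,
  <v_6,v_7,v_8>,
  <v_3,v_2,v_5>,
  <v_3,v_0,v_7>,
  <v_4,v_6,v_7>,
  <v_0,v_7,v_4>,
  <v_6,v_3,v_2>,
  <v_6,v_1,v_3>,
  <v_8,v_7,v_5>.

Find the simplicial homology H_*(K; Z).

H_0 ≅ Z,  H_1 ≅ Z^2,  H_2 ≅ Z.

Order the vertices as v_0 < v_1 < v_2 < v_3 < v_4 < v_5 < v_6 < v_7 < v_8. Listing each simplex with vertices in this order, K has dimension 2 with simplices:

  0-simplices (9): [v_0], [v_1], [v_2], [v_3], [v_4], [v_5], [v_6], [v_7], [v_8]
  1-simplices (27): (27 of them)
  2-simplices (18): (18 of them)

giving chain groups C_0 ≅ Z^9, C_1 ≅ Z^27, C_2 ≅ Z^18.

∂_1: C_1 → C_0 is given by ∂[p,q] = [q] − [p]. For instance
  ∂[v_2,v_8] = [v_8] − [v_2].
This gives a 9×27 integer matrix of rank 8; reducing to Smith normal form yields diagonal entries (1,1,1,1,1,1,1,1).

∂_2: C_2 → C_1 sends each 2-simplex [p,q,r] to [q,r] − [p,r] + [p,q]. For instance
  ∂[v_5,v_7,v_8] = [v_7,v_8] − [v_5,v_8] + [v_5,v_7],
  ∂[v_1,v_5,v_8] = [v_5,v_8] − [v_1,v_8] + [v_1,v_5].
This gives a 27×18 integer matrix of rank 17; reducing to Smith normal form yields diagonal entries (1,1,1,1,1,1,1,1,1,1,1,1,1,1,1,1,1).

Computing H_k = (kernel of ∂_k) / (image of ∂_{k+1}):

  H_0: rank C_0 − rank ∂_1 = 9 − 8 = 1, and the invariant factors of ∂_1 are all 1, so H_0 ≅ Z.
  H_1: rank ker ∂_1 − rank ∂_2 = (27 − 8) − 17 = 2, and the invariant factors of ∂_2 are all 1, so H_1 ≅ Z^2.
  H_2: rank ker ∂_2 − rank ∂_3 = (18 − 17) − 0 = 1, and there is no ∂_3, so H_2 ≅ Z.

As a check, the Euler characteristic is 9 − 27 + 18 = 0, which agrees with 1 − 2 + 1 = 0.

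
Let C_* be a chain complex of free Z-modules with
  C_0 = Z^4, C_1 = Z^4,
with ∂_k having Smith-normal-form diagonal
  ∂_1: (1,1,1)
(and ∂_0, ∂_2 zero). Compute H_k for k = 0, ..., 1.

H_0 = Z,  H_1 = Z.

H_0: b_0 = 4 − 0 − 3 = 1; torsion from ∂_1 factors > 1: none. So H_0 = Z.
H_1: b_1 = 4 − 3 − 0 = 1; torsion from ∂_2 factors > 1: none. So H_1 = Z.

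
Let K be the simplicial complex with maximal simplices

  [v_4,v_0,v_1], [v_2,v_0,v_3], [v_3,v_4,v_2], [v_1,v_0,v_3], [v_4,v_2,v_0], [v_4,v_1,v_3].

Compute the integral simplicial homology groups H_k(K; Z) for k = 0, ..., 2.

We work with the vertex ordering v_0 < v_1 < v_2 < v_3 < v_4. The simplices of K, each written with vertices in increasing order, are:

  0-simplices (5): [v_0], [v_1], [v_2], [v_3], [v_4]
  1-simplices (9): [v_0,v_1], [v_0,v_2], [v_0,v_3], [v_0,v_4], [v_1,v_3], [v_1,v_4], [v_2,v_3], [v_2,v_4], [v_3,v_4]
  2-simplices (6): [v_0,v_1,v_3], [v_0,v_1,v_4], [v_0,v_2,v_3], [v_0,v_2,v_4], [v_1,v_3,v_4], [v_2,v_3,v_4]

Hence C_0 ≅ Z^5, C_1 ≅ Z^9, C_2 ≅ Z^6.

Boundary ∂_1: C_1 → C_0 maps an edge to its endpoints' difference, ∂[p,q] = q − p.
The 5×9 boundary matrix has rank 4 and Smith normal form diag(1,1,1,1).

∂_2: C_2 → C_1 maps a triangle to the signed sum of its edges. For instance
  ∂[v_0,v_2,v_3] = [v_2,v_3] − [v_0,v_3] + [v_0,v_2],
  ∂[v_0,v_1,v_3] = [v_1,v_3] − [v_0,v_3] + [v_0,v_1].
The resulting 9×6 matrix has rank 5, and its Smith normal form has invariant factors (1,1,1,1,1).

Computing H_k = (kernel of ∂_k) / (image of ∂_{k+1}):

  H_0: rank C_0 − rank ∂_1 = 5 − 4 = 1, and the invariant factors of ∂_1 are all 1, so H_0 ≅ Z.
  H_1: rank ker ∂_1 − rank ∂_2 = (9 − 4) − 5 = 0, and the invariant factors of ∂_2 are all 1, so H_1 ≅ 0.
  H_2: rank ker ∂_2 − rank ∂_3 = (6 − 5) − 0 = 1, and there is no ∂_3, so H_2 ≅ Z.

(K is a triangulation of the 2-sphere S^2.)

H_0 ≅ Z,  H_1 = 0,  H_2 ≅ Z.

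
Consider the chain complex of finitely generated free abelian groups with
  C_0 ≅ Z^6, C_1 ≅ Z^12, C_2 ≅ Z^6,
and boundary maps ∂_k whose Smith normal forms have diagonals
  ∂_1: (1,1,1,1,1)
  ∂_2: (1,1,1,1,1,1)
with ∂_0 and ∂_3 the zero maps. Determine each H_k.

H_0 = Z,  H_1 = Z,  H_2 = 0.

H_0: b_0 = 6 − 0 − 5 = 1; torsion from ∂_1 factors > 1: none. So H_0 = Z.
H_1: b_1 = 12 − 5 − 6 = 1; torsion from ∂_2 factors > 1: none. So H_1 = Z.
H_2: b_2 = 6 − 6 − 0 = 0; torsion from ∂_3 factors > 1: none. So H_2 = 0.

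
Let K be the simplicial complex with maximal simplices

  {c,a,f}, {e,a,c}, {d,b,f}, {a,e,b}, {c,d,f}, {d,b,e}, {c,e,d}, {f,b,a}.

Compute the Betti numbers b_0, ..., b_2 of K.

K has 6 vertices, 12 edges, 8 triangles.
rank ∂_0 = 0, rank ∂_1 = 5 ⇒ b_0 = 6 − 0 − 5 = 1; all invariant factors of ∂_1 are 1 so no torsion. So H_0 ≅ Z.
rank ∂_1 = 5, rank ∂_2 = 7 ⇒ b_1 = 12 − 5 − 7 = 0; all invariant factors of ∂_2 are 1 so no torsion. So H_1 ≅ 0.
rank ∂_2 = 7, rank ∂_3 = 0 ⇒ b_2 = 8 − 7 − 0 = 1. So H_2 ≅ Z.

b_0 = 1, b_1 = 0, b_2 = 1.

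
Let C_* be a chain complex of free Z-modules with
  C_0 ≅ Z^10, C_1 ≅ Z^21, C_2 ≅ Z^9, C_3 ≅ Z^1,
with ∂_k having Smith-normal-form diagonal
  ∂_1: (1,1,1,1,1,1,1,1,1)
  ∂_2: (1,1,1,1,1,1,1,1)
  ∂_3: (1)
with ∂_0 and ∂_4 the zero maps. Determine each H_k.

H_0 ≅ Z,  H_1 ≅ Z^4,  H_2 = 0,  H_3 = 0.

H_0: b_0 = 10 − 0 − 9 = 1; torsion from ∂_1 factors > 1: none. So H_0 ≅ Z.
H_1: b_1 = 21 − 9 − 8 = 4; torsion from ∂_2 factors > 1: none. So H_1 ≅ Z^4.
H_2: b_2 = 9 − 8 − 1 = 0; torsion from ∂_3 factors > 1: none. So H_2 ≅ 0.
H_3: b_3 = 1 − 1 − 0 = 0; torsion from ∂_4 factors > 1: none. So H_3 ≅ 0.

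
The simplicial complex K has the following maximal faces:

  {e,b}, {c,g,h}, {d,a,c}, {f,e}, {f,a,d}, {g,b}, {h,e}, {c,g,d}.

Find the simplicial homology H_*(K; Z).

We work with the vertex ordering a < b < c < d < e < f < g < h. The simplices of K, each written with vertices in increasing order, are:

  0-simplices (8): a, b, c, d, e, f, g, h
  1-simplices (13): ac, ad, af, be, bg, cd, cg, ch, df, dg, ef, eh, gh
  2-simplices (4): acd, adf, cdg, cgh

giving chain groups C_0 ≅ Z^8, C_1 ≅ Z^13, C_2 ≅ Z^4.

The boundary map ∂_1: C_1 → C_0 maps an edge to its endpoints' difference, ∂[p,q] = q − p. For instance
  ∂gh = h − g.
This gives a 8×13 integer matrix of rank 7; reducing to Smith normal form yields diagonal entries (1,1,1,1,1,1,1).

The boundary map ∂_2: C_2 → C_1 acts by ∂[p,q,r] = [q,r] − [p,r] + [p,q]. For instance
  ∂adf = df − af + ad,
  ∂cdg = dg − cg + cd.
The 13×4 boundary matrix has rank 4 and Smith normal form diag(1,1,1,1).

From H_k ≅ ker(∂_k) / im(∂_{k+1}) we obtain:

  H_0: rank C_0 − rank ∂_1 = 8 − 7 = 1, and the invariant factors of ∂_1 are all 1, so H_0 ≅ Z.
  H_1: rank ker ∂_1 − rank ∂_2 = (13 − 7) − 4 = 2, and the invariant factors of ∂_2 are all 1, so H_1 ≅ Z^2.
  H_2: rank ker ∂_2 − rank ∂_3 = (4 − 4) − 0 = 0, and there is no ∂_3, so H_2 ≅ 0.

As a check, the Euler characteristic is 8 − 13 + 4 = -1, which agrees with 1 − 2 + 0 = -1.

H_0 ≅ Z,  H_1 ≅ Z^2,  H_2 = 0.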